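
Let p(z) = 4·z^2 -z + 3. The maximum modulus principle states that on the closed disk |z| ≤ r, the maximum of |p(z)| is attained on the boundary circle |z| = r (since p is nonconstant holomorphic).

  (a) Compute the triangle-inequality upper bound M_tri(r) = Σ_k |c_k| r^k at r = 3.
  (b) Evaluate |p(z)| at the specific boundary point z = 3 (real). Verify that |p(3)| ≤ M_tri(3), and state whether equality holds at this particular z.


Coefficients: c_0 = 3, c_1 = -1, c_2 = 4. Radius r = 3.
Part (a). Triangle bound: M_tri(r) = Σ_k |c_k| r^k
  = |3|·3^0 + |-1|·3^1 + |4|·3^2
  = 3 + 3 + 36 = 42.
This bounds M(r) := max_{|z|=r} |p(z)| from above; equality holds iff all terms c_k z^k can be made to align in phase at a single z on |z|=r.
Part (b). At z = 3 (real, on the circle |z| = r):
  p(3) = (3)·3^0 + (-1)·3^1 + (4)·3^2 = 36.
  |p(3)| = 36.
Check: |p(3)| = 36 ≤ 42 = M_tri(3). ✓ Equality does not hold at z = 3 (the coefficients have mixed signs, so the terms do not all align in phase there).

M_tri(3) = 42; |p(3)| = 36; equality at z=3: no.


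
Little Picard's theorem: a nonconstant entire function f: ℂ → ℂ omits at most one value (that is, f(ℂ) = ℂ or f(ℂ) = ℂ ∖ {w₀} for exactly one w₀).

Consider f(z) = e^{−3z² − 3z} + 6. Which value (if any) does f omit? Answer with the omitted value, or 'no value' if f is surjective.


Little Picard bounds the complement of f(ℂ) to at most one point.
The exponent g(z) = −3z² − 3z is a nonconstant polynomial, hence surjective onto ℂ. So e^{g(z)} takes every value in {e^w : w ∈ ℂ} = ℂ ∖ {0}. Adding 6 shifts the range to ℂ ∖ {6}. f omits exactly 6.

Omitted value: 6.


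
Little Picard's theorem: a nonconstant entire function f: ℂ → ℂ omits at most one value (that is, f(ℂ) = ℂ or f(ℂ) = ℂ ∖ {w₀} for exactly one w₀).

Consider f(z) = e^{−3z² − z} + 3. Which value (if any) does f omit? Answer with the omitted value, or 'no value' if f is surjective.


Little Picard bounds the complement of f(ℂ) to at most one point.
The exponent g(z) = −3z² − z is a nonconstant polynomial, hence surjective onto ℂ. So e^{g(z)} takes every value in {e^w : w ∈ ℂ} = ℂ ∖ {0}. Adding 3 shifts the range to ℂ ∖ {3}. f omits exactly 3.

Omitted value: 3.


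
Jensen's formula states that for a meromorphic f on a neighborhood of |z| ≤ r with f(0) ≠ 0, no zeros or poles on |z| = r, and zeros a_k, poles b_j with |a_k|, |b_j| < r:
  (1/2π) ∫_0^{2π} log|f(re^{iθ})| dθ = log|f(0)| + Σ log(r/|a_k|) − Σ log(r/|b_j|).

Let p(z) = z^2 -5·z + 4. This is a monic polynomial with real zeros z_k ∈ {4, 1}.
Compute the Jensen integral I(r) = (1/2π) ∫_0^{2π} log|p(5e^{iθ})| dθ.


Zeros: 1, 4; r = 5.
Inside |z| < r: 1, 4. Outside (|z| ≥ r): ∅.
p(0) = 4, so log|p(0)| = log(4) = 1.3863.
Apply Jensen: I(r) = log|p(0)| + Σ_k log(r/|z_k|), summed over zeros inside |z| < r.
  log(r/|z_k|) for z_k = 4: log(5/4) = 0.2231
  log(r/|z_k|) for z_k = 1: log(5/1) = 1.6094
Sum over inside zeros: 1.8326.
I(r) = log|p(0)| + (inside sum) = 1.3863 + 1.8326 = 3.2189.
Closed form (all zeros inside, monic): I(r) = n·log(r) = 2·log(5) = 3.2189. ✓

I(r) ≈ 3.2189.


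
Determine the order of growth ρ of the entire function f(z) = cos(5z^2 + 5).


Write cos(w) = (e^{iw} ± e^{−iw})/(2 or 2i), so |cos(w)| ≤ e^{|w|}. With w = 5z^2 + 5, |w| ≤ 5r^2 + 5 on |z|=r, giving M(r) ≤ e^{5r^2 + 5} and ρ ≤ 2. For the lower bound, choose z on |z|=r with 5z^2 purely imaginary of modulus 5r^2; then |cos(5z^2 + 5)| grows like e^{5r^2}/2, so ρ ≥ 2. Hence ρ = 2.
Therefore ρ = 2.

Order ρ = 2.


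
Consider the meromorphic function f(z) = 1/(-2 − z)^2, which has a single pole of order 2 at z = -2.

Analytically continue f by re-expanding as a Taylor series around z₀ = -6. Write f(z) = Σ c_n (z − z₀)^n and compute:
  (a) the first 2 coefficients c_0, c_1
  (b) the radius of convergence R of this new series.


Let w = z − z₀, so z = z₀ + w.
Then -2 − z = -2 − (z₀ + w) = (-2 − z₀) − w = 4 − w.
f(z) = 1/(4 − w)^2 = (1/(4)^2) · (1 − w/(4))^{−2}.
By the binomial series (1−u)^{−2} = Σ_{n≥0} C(n+1, 1) u^n for |u|<1, with u = w/(4):
  c_n = C(n+1, 1) / (4)^(n+2).
  c_0 = 1/(4)^2 = 1/16.
  c_1 = 2/(4)^3 = 1/32.
The series is valid for |w/d| < 1, i.e. |z − z₀| < |d|.
Radius of convergence: R = |-2 − z₀| = |4| = 4 (distance from z₀ to the singularity z = -2).

c_0 = 1/16, c_1 = 1/32; R = 4.


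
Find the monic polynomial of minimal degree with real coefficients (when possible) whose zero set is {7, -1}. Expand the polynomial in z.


The polynomial is p(z) = ∏_{α ∈ S} (z − α), where S = {7, -1}.
Expanding the product yields: p(z) = z^2 -6·z -7.
The resulting polynomial has degree 2 and real coefficients as required.

p(z) = z^2 -6·z -7.


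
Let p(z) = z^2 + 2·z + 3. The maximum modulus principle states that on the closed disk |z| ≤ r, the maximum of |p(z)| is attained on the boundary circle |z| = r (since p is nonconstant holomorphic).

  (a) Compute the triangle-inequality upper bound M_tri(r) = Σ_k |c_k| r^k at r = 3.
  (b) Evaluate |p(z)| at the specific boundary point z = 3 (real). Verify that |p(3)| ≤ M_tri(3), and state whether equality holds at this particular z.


Coefficients: c_0 = 3, c_1 = 2, c_2 = 1. Radius r = 3.
Part (a). Triangle bound: M_tri(r) = Σ_k |c_k| r^k
  = |3|·3^0 + |2|·3^1 + |1|·3^2
  = 3 + 6 + 9 = 18.
This bounds M(r) := max_{|z|=r} |p(z)| from above; equality holds iff all terms c_k z^k can be made to align in phase at a single z on |z|=r.
Part (b). At z = 3 (real, on the circle |z| = r):
  p(3) = (3)·3^0 + (2)·3^1 + (1)·3^2 = 18.
  |p(3)| = 18.
Since all nonzero coefficients share the same sign, |p(3)| = 18 = M_tri(3); the triangle bound is attained at z = 3, so in fact M(r) = 18.

M_tri(3) = 18; |p(3)| = 18; equality at z=3: yes.


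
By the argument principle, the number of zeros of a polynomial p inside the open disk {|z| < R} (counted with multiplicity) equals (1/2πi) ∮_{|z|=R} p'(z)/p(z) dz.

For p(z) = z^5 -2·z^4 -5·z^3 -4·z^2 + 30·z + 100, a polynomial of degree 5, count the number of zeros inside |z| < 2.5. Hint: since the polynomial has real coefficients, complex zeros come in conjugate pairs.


The zeros of p are: -2, (-1 + 2i), (-1 - 2i), (3 + 1i), (3 - 1i).
Their magnitudes are: 2, 2.236, 2.236, 3.162, 3.162.
Zeros with |z| < R = 2.5: -2, (-1 + 2i), (-1 - 2i).
Count = 3.
By the argument principle, (1/2πi) ∮_{|z|=R} p'(z)/p(z) dz equals exactly this count.

Number of zeros inside |z| < 2.5: 3.


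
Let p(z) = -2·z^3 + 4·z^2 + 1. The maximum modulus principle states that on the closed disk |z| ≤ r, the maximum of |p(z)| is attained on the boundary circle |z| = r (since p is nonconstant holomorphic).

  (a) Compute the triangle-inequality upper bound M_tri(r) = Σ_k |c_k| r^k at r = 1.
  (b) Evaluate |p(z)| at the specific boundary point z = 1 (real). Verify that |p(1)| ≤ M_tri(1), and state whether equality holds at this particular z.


Coefficients: c_0 = 1, c_1 = 0, c_2 = 4, c_3 = -2. Radius r = 1.
Part (a). Triangle bound: M_tri(r) = Σ_k |c_k| r^k
  = |1|·1^0 + |0|·1^1 + |4|·1^2 + |-2|·1^3
  = 1 + 0 + 4 + 2 = 7.
This bounds M(r) := max_{|z|=r} |p(z)| from above; equality holds iff all terms c_k z^k can be made to align in phase at a single z on |z|=r.
Part (b). At z = 1 (real, on the circle |z| = r):
  p(1) = (1)·1^0 + (0)·1^1 + (4)·1^2 + (-2)·1^3 = 3.
  |p(1)| = 3.
Check: |p(1)| = 3 ≤ 7 = M_tri(1). ✓ Equality does not hold at z = 1 (the coefficients have mixed signs, so the terms do not all align in phase there).

M_tri(1) = 7; |p(1)| = 3; equality at z=1: no.


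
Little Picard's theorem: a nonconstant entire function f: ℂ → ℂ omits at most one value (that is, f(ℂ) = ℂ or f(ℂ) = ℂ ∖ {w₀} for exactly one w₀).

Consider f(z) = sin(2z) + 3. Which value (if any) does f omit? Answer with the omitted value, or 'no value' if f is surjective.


Little Picard bounds the complement of f(ℂ) to at most one point.
sin is entire and surjective onto ℂ: for every w ∈ ℂ, sin(ζ) = w has a solution ζ ∈ ℂ (e.g., via the complex inverse arcsin). With ζ = 2z this gives z = ζ/(2). Then 1·sin(2z) takes every value in 1·ℂ = ℂ, and adding 3 is a bijection of ℂ. So f is surjective and omits no value. (Note: only on the real line is sin bounded by [−1, 1].)

Omitted value: no value.


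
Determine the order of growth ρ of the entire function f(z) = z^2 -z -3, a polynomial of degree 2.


|f(z)| ≤ Σ|c_k|·r^k = O(r^2) as r → ∞. Polynomial growth is O(e^{r^ε}) for every ε > 0 (since r^2/e^{r^ε} → 0), so ρ ≤ ε for all ε > 0, i.e. ρ = 0. Every nonconstant polynomial has order 0.
Therefore ρ = 0.

Order ρ = 0.


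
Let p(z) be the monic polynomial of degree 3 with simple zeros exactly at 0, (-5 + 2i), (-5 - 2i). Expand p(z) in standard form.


The polynomial is p(z) = ∏_{α ∈ S} (z − α), where S = {0, (-5 + 2i), (-5 - 2i)}.
Expanding the product yields: p(z) = z^3 + 10·z^2 + 29·z.
Note conjugate pairs combine to real quadratics: (z − (-5+2i))(z − (-5−2i)) = z² + 10z + 29.
The resulting polynomial has degree 3 and real coefficients as required.

p(z) = z^3 + 10·z^2 + 29·z.


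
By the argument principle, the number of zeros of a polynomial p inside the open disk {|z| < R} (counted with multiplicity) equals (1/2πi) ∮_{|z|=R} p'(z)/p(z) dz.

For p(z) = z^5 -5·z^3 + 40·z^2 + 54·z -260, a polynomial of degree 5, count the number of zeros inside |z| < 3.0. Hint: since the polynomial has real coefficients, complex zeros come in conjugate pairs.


The zeros of p are: (2 + 3i), (2 - 3i), 2, (-3 + 1i), (-3 - 1i).
Their magnitudes are: 3.606, 3.606, 2, 3.162, 3.162.
Zeros with |z| < R = 3.0: 2.
Count = 1.
By the argument principle, (1/2πi) ∮_{|z|=R} p'(z)/p(z) dz equals exactly this count.

Number of zeros inside |z| < 3.0: 1.


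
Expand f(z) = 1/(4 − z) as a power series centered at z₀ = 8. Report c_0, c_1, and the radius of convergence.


Let w = z − z₀, so z = z₀ + w.
Then 4 − z = 4 − (z₀ + w) = (4 − z₀) − w = -4 − w.
f(z) = 1/(-4 − w) = (1/(-4)) · 1/(1 − w/(-4)) = Σ_{n≥0} w^n / (-4)^(n+1).
So c_n = 1/(-4)^(n+1):
  c_0 = 1/(-4)^1 = -1/4.
  c_1 = 1/(-4)^2 = 1/16.
The series is valid for |w/d| < 1, i.e. |z − z₀| < |d|.
Radius of convergence: R = |4 − z₀| = |-4| = 4 (distance from z₀ to the singularity z = 4).

c_0 = -1/4, c_1 = 1/16; R = 4.


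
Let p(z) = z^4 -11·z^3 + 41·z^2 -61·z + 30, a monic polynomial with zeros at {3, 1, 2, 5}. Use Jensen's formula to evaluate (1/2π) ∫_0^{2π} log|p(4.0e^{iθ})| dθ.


Zeros: 1, 2, 3, 5; r = 4.0.
Inside |z| < r: 1, 2, 3. Outside (|z| ≥ r): 5.
p(0) = 30, so log|p(0)| = log(30) = 3.4012.
Apply Jensen: I(r) = log|p(0)| + Σ_k log(r/|z_k|), summed over zeros inside |z| < r.
  log(r/|z_k|) for z_k = 3: log(4.0/3) = 0.2877
  log(r/|z_k|) for z_k = 1: log(4.0/1) = 1.3863
  log(r/|z_k|) for z_k = 2: log(4.0/2) = 0.6931
  Outside zeros (5) contribute nothing to the Jensen sum.
Sum over inside zeros: 2.3671.
I(r) = log|p(0)| + (inside sum) = 3.4012 + 2.3671 = 5.7683.
Note: since some zeros are outside |z| ≤ r, the simplified n·log(r) form does NOT apply — only the inside zeros contribute.

I(r) ≈ 5.7683.


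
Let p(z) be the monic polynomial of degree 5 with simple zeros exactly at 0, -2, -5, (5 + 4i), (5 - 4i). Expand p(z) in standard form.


The polynomial is p(z) = ∏_{α ∈ S} (z − α), where S = {0, -2, -5, (5 + 4i), (5 - 4i)}.
Expanding the product yields: p(z) = z^5 -3·z^4 -19·z^3 + 187·z^2 + 410·z.
Note conjugate pairs combine to real quadratics: (z − (5+4i))(z − (5−4i)) = z² − 10z + 41.
The resulting polynomial has degree 5 and real coefficients as required.

p(z) = z^5 -3·z^4 -19·z^3 + 187·z^2 + 410·z.


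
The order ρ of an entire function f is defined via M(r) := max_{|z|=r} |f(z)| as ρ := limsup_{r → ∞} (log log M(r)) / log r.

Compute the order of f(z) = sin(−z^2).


Write sin(w) = (e^{iw} ± e^{−iw})/(2 or 2i), so |sin(w)| ≤ e^{|w|}. With w = −z^2, |w| ≤ 1r^2 + 0 on |z|=r, giving M(r) ≤ e^{1r^2 + 0} and ρ ≤ 2. For the lower bound, choose z on |z|=r with -1z^2 purely imaginary of modulus 1r^2; then |sin(−z^2)| grows like e^{1r^2}/2, so ρ ≥ 2. Hence ρ = 2.
Therefore ρ = 2.

Order ρ = 2.


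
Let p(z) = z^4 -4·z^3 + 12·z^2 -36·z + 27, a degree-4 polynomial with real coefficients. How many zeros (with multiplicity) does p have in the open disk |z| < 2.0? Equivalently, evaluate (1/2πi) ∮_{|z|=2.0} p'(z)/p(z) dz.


The zeros of p are: 1, 3, (0 + 3i), (0 - 3i).
Their magnitudes are: 1, 3, 3, 3.
Zeros with |z| < R = 2.0: 1.
Count = 1.
By the argument principle, (1/2πi) ∮_{|z|=R} p'(z)/p(z) dz equals exactly this count.

Number of zeros inside |z| < 2.0: 1.


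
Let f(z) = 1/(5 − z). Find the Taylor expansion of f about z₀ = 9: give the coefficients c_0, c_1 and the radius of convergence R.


Let w = z − z₀, so z = z₀ + w.
Then 5 − z = 5 − (z₀ + w) = (5 − z₀) − w = -4 − w.
f(z) = 1/(-4 − w) = (1/(-4)) · 1/(1 − w/(-4)) = Σ_{n≥0} w^n / (-4)^(n+1).
So c_n = 1/(-4)^(n+1):
  c_0 = 1/(-4)^1 = -1/4.
  c_1 = 1/(-4)^2 = 1/16.
The series is valid for |w/d| < 1, i.e. |z − z₀| < |d|.
Radius of convergence: R = |5 − z₀| = |-4| = 4 (distance from z₀ to the singularity z = 5).

c_0 = -1/4, c_1 = 1/16; R = 4.


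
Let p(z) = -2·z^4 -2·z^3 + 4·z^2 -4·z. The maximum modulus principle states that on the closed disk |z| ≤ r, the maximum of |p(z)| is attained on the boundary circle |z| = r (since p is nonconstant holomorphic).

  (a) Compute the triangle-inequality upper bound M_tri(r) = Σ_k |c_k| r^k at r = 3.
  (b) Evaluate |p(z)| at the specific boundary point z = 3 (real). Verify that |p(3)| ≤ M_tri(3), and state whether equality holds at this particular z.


Coefficients: c_0 = 0, c_1 = -4, c_2 = 4, c_3 = -2, c_4 = -2. Radius r = 3.
Part (a). Triangle bound: M_tri(r) = Σ_k |c_k| r^k
  = |0|·3^0 + |-4|·3^1 + |4|·3^2 + |-2|·3^3 + |-2|·3^4
  = 0 + 12 + 36 + 54 + 162 = 264.
This bounds M(r) := max_{|z|=r} |p(z)| from above; equality holds iff all terms c_k z^k can be made to align in phase at a single z on |z|=r.
Part (b). At z = 3 (real, on the circle |z| = r):
  p(3) = (0)·3^0 + (-4)·3^1 + (4)·3^2 + (-2)·3^3 + (-2)·3^4 = -192.
  |p(3)| = 192.
Check: |p(3)| = 192 ≤ 264 = M_tri(3). ✓ Equality does not hold at z = 3 (the coefficients have mixed signs, so the terms do not all align in phase there).

M_tri(3) = 264; |p(3)| = 192; equality at z=3: no.


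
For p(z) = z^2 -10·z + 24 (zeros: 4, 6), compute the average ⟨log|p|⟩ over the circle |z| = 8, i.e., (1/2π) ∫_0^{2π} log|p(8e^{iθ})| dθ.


Zeros: 4, 6; r = 8.
Inside |z| < r: 4, 6. Outside (|z| ≥ r): ∅.
p(0) = 24, so log|p(0)| = log(24) = 3.1781.
Apply Jensen: I(r) = log|p(0)| + Σ_k log(r/|z_k|), summed over zeros inside |z| < r.
  log(r/|z_k|) for z_k = 4: log(8/4) = 0.6931
  log(r/|z_k|) for z_k = 6: log(8/6) = 0.2877
Sum over inside zeros: 0.9808.
I(r) = log|p(0)| + (inside sum) = 3.1781 + 0.9808 = 4.1589.
Closed form (all zeros inside, monic): I(r) = n·log(r) = 2·log(8) = 4.1589. ✓

I(r) ≈ 4.1589.


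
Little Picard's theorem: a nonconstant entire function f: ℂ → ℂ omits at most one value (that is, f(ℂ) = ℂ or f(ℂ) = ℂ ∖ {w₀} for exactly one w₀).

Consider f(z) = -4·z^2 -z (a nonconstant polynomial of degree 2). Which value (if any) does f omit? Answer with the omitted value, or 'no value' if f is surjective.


Little Picard bounds the complement of f(ℂ) to at most one point.
For every w ∈ ℂ, the equation p(z) − w = 0 is a nonconstant polynomial in z and hence has at least one root by the fundamental theorem of algebra. So p is surjective onto ℂ, omitting no value.

Omitted value: no value.


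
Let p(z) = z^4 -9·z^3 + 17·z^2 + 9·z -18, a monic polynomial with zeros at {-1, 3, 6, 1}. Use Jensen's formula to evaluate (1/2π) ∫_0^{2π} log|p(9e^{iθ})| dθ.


Zeros: -1, 1, 3, 6; r = 9.
Inside |z| < r: -1, 1, 3, 6. Outside (|z| ≥ r): ∅.
p(0) = -18, so log|p(0)| = log(18) = 2.8904.
Apply Jensen: I(r) = log|p(0)| + Σ_k log(r/|z_k|), summed over zeros inside |z| < r.
  log(r/|z_k|) for z_k = -1: log(9/1) = 2.1972
  log(r/|z_k|) for z_k = 3: log(9/3) = 1.0986
  log(r/|z_k|) for z_k = 6: log(9/6) = 0.4055
  log(r/|z_k|) for z_k = 1: log(9/1) = 2.1972
Sum over inside zeros: 5.8985.
I(r) = log|p(0)| + (inside sum) = 2.8904 + 5.8985 = 8.7889.
Closed form (all zeros inside, monic): I(r) = n·log(r) = 4·log(9) = 8.7889. ✓

I(r) ≈ 8.7889.


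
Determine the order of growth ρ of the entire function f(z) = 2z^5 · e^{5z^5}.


M(r) = max_{|z|=r} |2|·|z|^5·|e^{5z^5}| = 2·r^5 · e^{5r^5} (the factors attain their maxima compatibly on |z|=r). Then log M(r) = log 2 + 5·log r + 5r^5, dominated by the last term, so log log M(r) ~ 5·log r. The polynomial factor 2z^5 contributes only a log r term and does not affect the order. ρ = 5.
Therefore ρ = 5.

Order ρ = 5.


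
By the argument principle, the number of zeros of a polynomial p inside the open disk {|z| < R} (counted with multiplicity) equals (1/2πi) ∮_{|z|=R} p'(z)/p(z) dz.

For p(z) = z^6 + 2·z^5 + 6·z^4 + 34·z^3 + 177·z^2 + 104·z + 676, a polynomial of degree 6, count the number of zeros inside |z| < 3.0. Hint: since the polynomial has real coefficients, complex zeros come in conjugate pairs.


The zeros of p are: (0 + 2i), (0 - 2i), (2 + 3i), (2 - 3i), (-3 + 2i), (-3 - 2i).
Their magnitudes are: 2, 2, 3.606, 3.606, 3.606, 3.606.
Zeros with |z| < R = 3.0: (0 + 2i), (0 - 2i).
Count = 2.
By the argument principle, (1/2πi) ∮_{|z|=R} p'(z)/p(z) dz equals exactly this count.

Number of zeros inside |z| < 3.0: 2.


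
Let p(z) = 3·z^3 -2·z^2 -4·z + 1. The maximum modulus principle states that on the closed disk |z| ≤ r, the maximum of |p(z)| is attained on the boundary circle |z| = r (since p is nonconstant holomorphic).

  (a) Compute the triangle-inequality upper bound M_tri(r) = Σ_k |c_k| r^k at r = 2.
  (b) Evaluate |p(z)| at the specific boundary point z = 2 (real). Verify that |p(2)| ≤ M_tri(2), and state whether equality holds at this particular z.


Coefficients: c_0 = 1, c_1 = -4, c_2 = -2, c_3 = 3. Radius r = 2.
Part (a). Triangle bound: M_tri(r) = Σ_k |c_k| r^k
  = |1|·2^0 + |-4|·2^1 + |-2|·2^2 + |3|·2^3
  = 1 + 8 + 8 + 24 = 41.
This bounds M(r) := max_{|z|=r} |p(z)| from above; equality holds iff all terms c_k z^k can be made to align in phase at a single z on |z|=r.
Part (b). At z = 2 (real, on the circle |z| = r):
  p(2) = (1)·2^0 + (-4)·2^1 + (-2)·2^2 + (3)·2^3 = 9.
  |p(2)| = 9.
Check: |p(2)| = 9 ≤ 41 = M_tri(2). ✓ Equality does not hold at z = 2 (the coefficients have mixed signs, so the terms do not all align in phase there).

M_tri(2) = 41; |p(2)| = 9; equality at z=2: no.


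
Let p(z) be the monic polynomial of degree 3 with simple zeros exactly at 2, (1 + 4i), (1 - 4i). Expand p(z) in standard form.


The polynomial is p(z) = ∏_{α ∈ S} (z − α), where S = {2, (1 + 4i), (1 - 4i)}.
Expanding the product yields: p(z) = z^3 -4·z^2 + 21·z -34.
Note conjugate pairs combine to real quadratics: (z − (1+4i))(z − (1−4i)) = z² − 2z + 17.
The resulting polynomial has degree 3 and real coefficients as required.

p(z) = z^3 -4·z^2 + 21·z -34.


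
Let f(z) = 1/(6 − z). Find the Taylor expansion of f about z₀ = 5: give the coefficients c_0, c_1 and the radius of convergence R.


Let w = z − z₀, so z = z₀ + w.
Then 6 − z = 6 − (z₀ + w) = (6 − z₀) − w = 1 − w.
f(z) = 1/(1 − w) = (1/(1)) · 1/(1 − w/(1)) = Σ_{n≥0} w^n / (1)^(n+1).
So c_n = 1/(1)^(n+1):
  c_0 = 1/(1)^1 = 1.
  c_1 = 1/(1)^2 = 1.
The series is valid for |w/d| < 1, i.e. |z − z₀| < |d|.
Radius of convergence: R = |6 − z₀| = |1| = 1 (distance from z₀ to the singularity z = 6).

c_0 = 1, c_1 = 1; R = 1.


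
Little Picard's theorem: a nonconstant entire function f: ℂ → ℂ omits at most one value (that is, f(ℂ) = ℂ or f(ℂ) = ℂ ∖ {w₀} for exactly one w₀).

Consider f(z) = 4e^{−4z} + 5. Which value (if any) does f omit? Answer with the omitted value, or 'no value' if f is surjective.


Little Picard bounds the complement of f(ℂ) to at most one point.
e^{−4z} is never zero on ℂ, so 4·e^{−4z} takes every value in ℂ ∖ {0}. Adding 5 shifts the range to ℂ ∖ {5}. Thus f omits exactly the value 5.

Omitted value: 5.


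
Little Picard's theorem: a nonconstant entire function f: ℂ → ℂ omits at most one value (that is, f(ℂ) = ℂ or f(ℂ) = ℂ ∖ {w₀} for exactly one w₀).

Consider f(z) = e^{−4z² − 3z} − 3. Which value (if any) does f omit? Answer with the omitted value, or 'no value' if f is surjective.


Little Picard bounds the complement of f(ℂ) to at most one point.
The exponent g(z) = −4z² − 3z is a nonconstant polynomial, hence surjective onto ℂ. So e^{g(z)} takes every value in {e^w : w ∈ ℂ} = ℂ ∖ {0}. Adding -3 shifts the range to ℂ ∖ {-3}. f omits exactly -3.

Omitted value: -3.


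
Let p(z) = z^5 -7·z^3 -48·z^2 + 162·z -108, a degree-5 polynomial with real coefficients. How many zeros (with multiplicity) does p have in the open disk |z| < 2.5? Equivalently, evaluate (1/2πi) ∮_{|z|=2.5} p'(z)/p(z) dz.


The zeros of p are: 3, 2, (-3 + 3i), (-3 - 3i), 1.
Their magnitudes are: 3, 2, 4.243, 4.243, 1.
Zeros with |z| < R = 2.5: 2, 1.
Count = 2.
By the argument principle, (1/2πi) ∮_{|z|=R} p'(z)/p(z) dz equals exactly this count.

Number of zeros inside |z| < 2.5: 2.


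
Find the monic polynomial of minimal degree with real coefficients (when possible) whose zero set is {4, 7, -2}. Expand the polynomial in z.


The polynomial is p(z) = ∏_{α ∈ S} (z − α), where S = {4, 7, -2}.
Expanding the product yields: p(z) = z^3 -9·z^2 + 6·z + 56.
The resulting polynomial has degree 3 and real coefficients as required.

p(z) = z^3 -9·z^2 + 6·z + 56.


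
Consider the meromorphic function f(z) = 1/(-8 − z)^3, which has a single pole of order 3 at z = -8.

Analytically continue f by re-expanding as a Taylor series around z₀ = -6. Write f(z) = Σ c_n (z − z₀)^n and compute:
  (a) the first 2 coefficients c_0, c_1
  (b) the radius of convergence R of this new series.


Let w = z − z₀, so z = z₀ + w.
Then -8 − z = -8 − (z₀ + w) = (-8 − z₀) − w = -2 − w.
f(z) = 1/(-2 − w)^3 = (1/(-2)^3) · (1 − w/(-2))^{−3}.
By the binomial series (1−u)^{−3} = Σ_{n≥0} C(n+2, 2) u^n for |u|<1, with u = w/(-2):
  c_n = C(n+2, 2) / (-2)^(n+3).
  c_0 = 1/(-2)^3 = -1/8.
  c_1 = 3/(-2)^4 = 3/16.
The series is valid for |w/d| < 1, i.e. |z − z₀| < |d|.
Radius of convergence: R = |-8 − z₀| = |-2| = 2 (distance from z₀ to the singularity z = -8).

c_0 = -1/8, c_1 = 3/16; R = 2.


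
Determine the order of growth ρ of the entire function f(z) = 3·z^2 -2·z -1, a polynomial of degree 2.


|f(z)| ≤ Σ|c_k|·r^k = O(r^2) as r → ∞. Polynomial growth is O(e^{r^ε}) for every ε > 0 (since r^2/e^{r^ε} → 0), so ρ ≤ ε for all ε > 0, i.e. ρ = 0. Every nonconstant polynomial has order 0.
Therefore ρ = 0.

Order ρ = 0.


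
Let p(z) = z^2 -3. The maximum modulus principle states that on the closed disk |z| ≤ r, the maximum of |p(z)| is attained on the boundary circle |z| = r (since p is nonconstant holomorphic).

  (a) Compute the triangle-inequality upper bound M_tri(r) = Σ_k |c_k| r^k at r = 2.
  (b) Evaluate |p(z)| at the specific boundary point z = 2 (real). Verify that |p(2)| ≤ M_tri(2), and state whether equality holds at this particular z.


Coefficients: c_0 = -3, c_1 = 0, c_2 = 1. Radius r = 2.
Part (a). Triangle bound: M_tri(r) = Σ_k |c_k| r^k
  = |-3|·2^0 + |0|·2^1 + |1|·2^2
  = 3 + 0 + 4 = 7.
This bounds M(r) := max_{|z|=r} |p(z)| from above; equality holds iff all terms c_k z^k can be made to align in phase at a single z on |z|=r.
Part (b). At z = 2 (real, on the circle |z| = r):
  p(2) = (-3)·2^0 + (0)·2^1 + (1)·2^2 = 1.
  |p(2)| = 1.
Check: |p(2)| = 1 ≤ 7 = M_tri(2). ✓ Equality does not hold at z = 2 (the coefficients have mixed signs, so the terms do not all align in phase there).

M_tri(2) = 7; |p(2)| = 1; equality at z=2: no.


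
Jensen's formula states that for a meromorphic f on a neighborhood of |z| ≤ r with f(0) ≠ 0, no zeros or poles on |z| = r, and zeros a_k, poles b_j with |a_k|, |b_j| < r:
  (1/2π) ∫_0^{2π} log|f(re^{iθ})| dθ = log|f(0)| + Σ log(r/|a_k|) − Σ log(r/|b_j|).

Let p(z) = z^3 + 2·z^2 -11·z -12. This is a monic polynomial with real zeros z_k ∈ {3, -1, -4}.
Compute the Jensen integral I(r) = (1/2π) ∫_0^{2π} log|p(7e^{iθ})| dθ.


Zeros: -4, -1, 3; r = 7.
Inside |z| < r: -4, -1, 3. Outside (|z| ≥ r): ∅.
p(0) = -12, so log|p(0)| = log(12) = 2.4849.
Apply Jensen: I(r) = log|p(0)| + Σ_k log(r/|z_k|), summed over zeros inside |z| < r.
  log(r/|z_k|) for z_k = 3: log(7/3) = 0.8473
  log(r/|z_k|) for z_k = -1: log(7/1) = 1.9459
  log(r/|z_k|) for z_k = -4: log(7/4) = 0.5596
Sum over inside zeros: 3.3528.
I(r) = log|p(0)| + (inside sum) = 2.4849 + 3.3528 = 5.8377.
Closed form (all zeros inside, monic): I(r) = n·log(r) = 3·log(7) = 5.8377. ✓

I(r) ≈ 5.8377.


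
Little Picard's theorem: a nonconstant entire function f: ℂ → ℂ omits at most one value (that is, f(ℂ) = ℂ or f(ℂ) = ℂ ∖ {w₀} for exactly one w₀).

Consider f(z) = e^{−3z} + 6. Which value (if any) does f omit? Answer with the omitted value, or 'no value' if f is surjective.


Little Picard bounds the complement of f(ℂ) to at most one point.
e^{−3z} is never zero on ℂ, so 1·e^{−3z} takes every value in ℂ ∖ {0}. Adding 6 shifts the range to ℂ ∖ {6}. Thus f omits exactly the value 6.

Omitted value: 6.


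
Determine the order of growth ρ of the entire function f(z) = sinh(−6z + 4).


sinh(w) is a linear combination of e^{iw} and e^{−iw} (or e^w, e^{−w} in the hyperbolic case), so |sinh(w)| ≤ e^{|w|}. With w = −6z + 4, |w| ≤ 6|z| + 4 = 6r + 4 on |z| = r, giving M(r) ≤ e^{6r + 4}, so ρ ≤ 1. On a suitable ray (z = it for sin/cos; z = t for sinh/cosh, t real → ∞), |sinh(−6z + 4)| grows like e^{6|t|}/2, so ρ ≥ 1. Hence ρ = 1.
Therefore ρ = 1.

Order ρ = 1.


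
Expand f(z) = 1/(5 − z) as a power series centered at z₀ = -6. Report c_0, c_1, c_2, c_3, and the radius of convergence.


Let w = z − z₀, so z = z₀ + w.
Then 5 − z = 5 − (z₀ + w) = (5 − z₀) − w = 11 − w.
f(z) = 1/(11 − w) = (1/(11)) · 1/(1 − w/(11)) = Σ_{n≥0} w^n / (11)^(n+1).
So c_n = 1/(11)^(n+1):
  c_0 = 1/(11)^1 = 1/11.
  c_1 = 1/(11)^2 = 1/121.
  c_2 = 1/(11)^3 = 1/1331.
  c_3 = 1/(11)^4 = 1/14641.
The series is valid for |w/d| < 1, i.e. |z − z₀| < |d|.
Radius of convergence: R = |5 − z₀| = |11| = 11 (distance from z₀ to the singularity z = 5).

c_0 = 1/11, c_1 = 1/121, c_2 = 1/1331, c_3 = 1/14641; R = 11.


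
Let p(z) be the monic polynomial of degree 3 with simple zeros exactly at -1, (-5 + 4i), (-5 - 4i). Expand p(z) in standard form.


The polynomial is p(z) = ∏_{α ∈ S} (z − α), where S = {-1, (-5 + 4i), (-5 - 4i)}.
Expanding the product yields: p(z) = z^3 + 11·z^2 + 51·z + 41.
Note conjugate pairs combine to real quadratics: (z − (-5+4i))(z − (-5−4i)) = z² + 10z + 41.
The resulting polynomial has degree 3 and real coefficients as required.

p(z) = z^3 + 11·z^2 + 51·z + 41.


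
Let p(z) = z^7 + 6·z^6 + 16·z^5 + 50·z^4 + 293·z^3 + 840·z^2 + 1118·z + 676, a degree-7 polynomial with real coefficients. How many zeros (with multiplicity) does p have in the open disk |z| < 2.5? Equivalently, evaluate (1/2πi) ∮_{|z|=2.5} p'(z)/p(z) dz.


The zeros of p are: (-3 + 2i), (-3 - 2i), (-1 + 1i), (-1 - 1i), (2 + 3i), (2 - 3i), -2.
Their magnitudes are: 3.606, 3.606, 1.414, 1.414, 3.606, 3.606, 2.
Zeros with |z| < R = 2.5: (-1 + 1i), (-1 - 1i), -2.
Count = 3.
By the argument principle, (1/2πi) ∮_{|z|=R} p'(z)/p(z) dz equals exactly this count.

Number of zeros inside |z| < 2.5: 3.


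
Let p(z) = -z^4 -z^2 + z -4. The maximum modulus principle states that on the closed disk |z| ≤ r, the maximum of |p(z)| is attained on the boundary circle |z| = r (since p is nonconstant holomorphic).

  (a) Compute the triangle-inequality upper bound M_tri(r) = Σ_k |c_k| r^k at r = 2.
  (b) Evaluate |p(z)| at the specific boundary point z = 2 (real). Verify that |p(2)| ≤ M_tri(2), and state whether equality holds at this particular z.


Coefficients: c_0 = -4, c_1 = 1, c_2 = -1, c_3 = 0, c_4 = -1. Radius r = 2.
Part (a). Triangle bound: M_tri(r) = Σ_k |c_k| r^k
  = |-4|·2^0 + |1|·2^1 + |-1|·2^2 + |0|·2^3 + |-1|·2^4
  = 4 + 2 + 4 + 0 + 16 = 26.
This bounds M(r) := max_{|z|=r} |p(z)| from above; equality holds iff all terms c_k z^k can be made to align in phase at a single z on |z|=r.
Part (b). At z = 2 (real, on the circle |z| = r):
  p(2) = (-4)·2^0 + (1)·2^1 + (-1)·2^2 + (0)·2^3 + (-1)·2^4 = -22.
  |p(2)| = 22.
Check: |p(2)| = 22 ≤ 26 = M_tri(2). ✓ Equality does not hold at z = 2 (the coefficients have mixed signs, so the terms do not all align in phase there).

M_tri(2) = 26; |p(2)| = 22; equality at z=2: no.


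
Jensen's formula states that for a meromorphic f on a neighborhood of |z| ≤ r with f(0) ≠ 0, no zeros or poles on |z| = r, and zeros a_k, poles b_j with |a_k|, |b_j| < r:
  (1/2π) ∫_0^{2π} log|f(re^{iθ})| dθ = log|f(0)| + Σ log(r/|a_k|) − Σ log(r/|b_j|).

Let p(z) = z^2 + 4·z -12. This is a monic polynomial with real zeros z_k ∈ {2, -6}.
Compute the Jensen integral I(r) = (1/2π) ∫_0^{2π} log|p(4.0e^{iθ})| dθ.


Zeros: -6, 2; r = 4.0.
Inside |z| < r: 2. Outside (|z| ≥ r): -6.
p(0) = -12, so log|p(0)| = log(12) = 2.4849.
Apply Jensen: I(r) = log|p(0)| + Σ_k log(r/|z_k|), summed over zeros inside |z| < r.
  log(r/|z_k|) for z_k = 2: log(4.0/2) = 0.6931
  Outside zeros (-6) contribute nothing to the Jensen sum.
Sum over inside zeros: 0.6931.
I(r) = log|p(0)| + (inside sum) = 2.4849 + 0.6931 = 3.1781.
Note: since some zeros are outside |z| ≤ r, the simplified n·log(r) form does NOT apply — only the inside zeros contribute.

I(r) ≈ 3.1781.


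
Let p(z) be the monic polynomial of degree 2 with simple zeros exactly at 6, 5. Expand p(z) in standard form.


The polynomial is p(z) = ∏_{α ∈ S} (z − α), where S = {6, 5}.
Expanding the product yields: p(z) = z^2 -11·z + 30.
The resulting polynomial has degree 2 and real coefficients as required.

p(z) = z^2 -11·z + 30.


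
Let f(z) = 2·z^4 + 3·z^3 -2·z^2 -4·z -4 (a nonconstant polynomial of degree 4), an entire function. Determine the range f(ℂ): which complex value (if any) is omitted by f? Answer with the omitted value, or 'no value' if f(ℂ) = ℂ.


Little Picard bounds the complement of f(ℂ) to at most one point.
For every w ∈ ℂ, the equation p(z) − w = 0 is a nonconstant polynomial in z and hence has at least one root by the fundamental theorem of algebra. So p is surjective onto ℂ, omitting no value.

Omitted value: no value.


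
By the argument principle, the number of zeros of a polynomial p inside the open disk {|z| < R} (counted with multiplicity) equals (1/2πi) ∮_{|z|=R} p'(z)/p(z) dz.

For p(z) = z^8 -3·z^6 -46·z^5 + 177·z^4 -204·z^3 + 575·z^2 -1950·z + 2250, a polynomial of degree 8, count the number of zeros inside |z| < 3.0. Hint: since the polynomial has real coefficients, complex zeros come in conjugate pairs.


The zeros of p are: (-1 + 2i), (-1 - 2i), (2 + 1i), (2 - 1i), (-3 + 3i), (-3 - 3i), (2 + 1i), (2 - 1i).
Their magnitudes are: 2.236, 2.236, 2.236, 2.236, 4.243, 4.243, 2.236, 2.236.
Zeros with |z| < R = 3.0: (-1 + 2i), (-1 - 2i), (2 + 1i), (2 - 1i), (2 + 1i), (2 - 1i).
Count = 6.
By the argument principle, (1/2πi) ∮_{|z|=R} p'(z)/p(z) dz equals exactly this count.

Number of zeros inside |z| < 3.0: 6.


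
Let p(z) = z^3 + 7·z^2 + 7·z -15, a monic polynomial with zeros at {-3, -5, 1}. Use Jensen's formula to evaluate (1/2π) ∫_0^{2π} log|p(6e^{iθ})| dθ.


Zeros: -5, -3, 1; r = 6.
Inside |z| < r: -5, -3, 1. Outside (|z| ≥ r): ∅.
p(0) = -15, so log|p(0)| = log(15) = 2.7081.
Apply Jensen: I(r) = log|p(0)| + Σ_k log(r/|z_k|), summed over zeros inside |z| < r.
  log(r/|z_k|) for z_k = -3: log(6/3) = 0.6931
  log(r/|z_k|) for z_k = -5: log(6/5) = 0.1823
  log(r/|z_k|) for z_k = 1: log(6/1) = 1.7918
Sum over inside zeros: 2.6672.
I(r) = log|p(0)| + (inside sum) = 2.7081 + 2.6672 = 5.3753.
Closed form (all zeros inside, monic): I(r) = n·log(r) = 3·log(6) = 5.3753. ✓

I(r) ≈ 5.3753.


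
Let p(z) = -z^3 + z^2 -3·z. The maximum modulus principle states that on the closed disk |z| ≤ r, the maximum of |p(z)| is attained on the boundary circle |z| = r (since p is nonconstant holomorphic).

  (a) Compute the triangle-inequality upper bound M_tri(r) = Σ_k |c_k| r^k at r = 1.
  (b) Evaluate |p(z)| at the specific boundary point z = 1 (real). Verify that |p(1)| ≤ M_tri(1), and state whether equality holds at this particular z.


Coefficients: c_0 = 0, c_1 = -3, c_2 = 1, c_3 = -1. Radius r = 1.
Part (a). Triangle bound: M_tri(r) = Σ_k |c_k| r^k
  = |0|·1^0 + |-3|·1^1 + |1|·1^2 + |-1|·1^3
  = 0 + 3 + 1 + 1 = 5.
This bounds M(r) := max_{|z|=r} |p(z)| from above; equality holds iff all terms c_k z^k can be made to align in phase at a single z on |z|=r.
Part (b). At z = 1 (real, on the circle |z| = r):
  p(1) = (0)·1^0 + (-3)·1^1 + (1)·1^2 + (-1)·1^3 = -3.
  |p(1)| = 3.
Check: |p(1)| = 3 ≤ 5 = M_tri(1). ✓ Equality does not hold at z = 1 (the coefficients have mixed signs, so the terms do not all align in phase there).

M_tri(1) = 5; |p(1)| = 3; equality at z=1: no.


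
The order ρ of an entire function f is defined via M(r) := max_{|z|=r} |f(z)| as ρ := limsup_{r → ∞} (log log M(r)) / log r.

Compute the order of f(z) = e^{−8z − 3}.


|e^{−8z − 3}| = e^{Re(-8·z) + -3} ≤ e^{8|z|^1 + -3} = e^{8r^1 + -3} on |z| = r, so ρ ≤ 1. Choosing z on |z|=r so that -8·z is real positive (always possible by picking arg z appropriately) gives |f(z)| = e^{8r^1 + -3}, matching the bound. The additive constant -3 does not affect log log M(r) ~ 1·log r. Hence ρ = 1.
Therefore ρ = 1.

Order ρ = 1.


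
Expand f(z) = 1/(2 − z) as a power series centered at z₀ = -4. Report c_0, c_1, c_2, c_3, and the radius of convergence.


Let w = z − z₀, so z = z₀ + w.
Then 2 − z = 2 − (z₀ + w) = (2 − z₀) − w = 6 − w.
f(z) = 1/(6 − w) = (1/(6)) · 1/(1 − w/(6)) = Σ_{n≥0} w^n / (6)^(n+1).
So c_n = 1/(6)^(n+1):
  c_0 = 1/(6)^1 = 1/6.
  c_1 = 1/(6)^2 = 1/36.
  c_2 = 1/(6)^3 = 1/216.
  c_3 = 1/(6)^4 = 1/1296.
The series is valid for |w/d| < 1, i.e. |z − z₀| < |d|.
Radius of convergence: R = |2 − z₀| = |6| = 6 (distance from z₀ to the singularity z = 2).

c_0 = 1/6, c_1 = 1/36, c_2 = 1/216, c_3 = 1/1296; R = 6.


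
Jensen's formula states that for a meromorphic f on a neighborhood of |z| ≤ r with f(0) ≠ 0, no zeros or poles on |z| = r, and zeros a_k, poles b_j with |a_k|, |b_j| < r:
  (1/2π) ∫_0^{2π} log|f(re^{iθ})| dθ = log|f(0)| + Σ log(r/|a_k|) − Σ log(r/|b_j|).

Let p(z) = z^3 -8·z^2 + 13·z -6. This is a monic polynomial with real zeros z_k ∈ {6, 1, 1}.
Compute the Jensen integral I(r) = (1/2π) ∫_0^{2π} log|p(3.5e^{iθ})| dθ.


Zeros: 1, 1, 6; r = 3.5.
Inside |z| < r: 1, 1. Outside (|z| ≥ r): 6.
p(0) = -6, so log|p(0)| = log(6) = 1.7918.
Apply Jensen: I(r) = log|p(0)| + Σ_k log(r/|z_k|), summed over zeros inside |z| < r.
  log(r/|z_k|) for z_k = 1: log(3.5/1) = 1.2528
  log(r/|z_k|) for z_k = 1: log(3.5/1) = 1.2528
  Outside zeros (6) contribute nothing to the Jensen sum.
Sum over inside zeros: 2.5055.
I(r) = log|p(0)| + (inside sum) = 1.7918 + 2.5055 = 4.2973.
Note: since some zeros are outside |z| ≤ r, the simplified n·log(r) form does NOT apply — only the inside zeros contribute.

I(r) ≈ 4.2973.


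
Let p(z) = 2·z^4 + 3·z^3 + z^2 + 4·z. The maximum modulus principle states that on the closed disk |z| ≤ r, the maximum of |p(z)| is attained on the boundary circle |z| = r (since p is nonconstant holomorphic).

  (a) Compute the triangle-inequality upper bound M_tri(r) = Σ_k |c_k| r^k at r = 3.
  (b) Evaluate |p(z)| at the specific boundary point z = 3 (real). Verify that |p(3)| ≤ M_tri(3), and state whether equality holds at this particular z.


Coefficients: c_0 = 0, c_1 = 4, c_2 = 1, c_3 = 3, c_4 = 2. Radius r = 3.
Part (a). Triangle bound: M_tri(r) = Σ_k |c_k| r^k
  = |0|·3^0 + |4|·3^1 + |1|·3^2 + |3|·3^3 + |2|·3^4
  = 0 + 12 + 9 + 81 + 162 = 264.
This bounds M(r) := max_{|z|=r} |p(z)| from above; equality holds iff all terms c_k z^k can be made to align in phase at a single z on |z|=r.
Part (b). At z = 3 (real, on the circle |z| = r):
  p(3) = (0)·3^0 + (4)·3^1 + (1)·3^2 + (3)·3^3 + (2)·3^4 = 264.
  |p(3)| = 264.
Since all nonzero coefficients share the same sign, |p(3)| = 264 = M_tri(3); the triangle bound is attained at z = 3, so in fact M(r) = 264.

M_tri(3) = 264; |p(3)| = 264; equality at z=3: yes.


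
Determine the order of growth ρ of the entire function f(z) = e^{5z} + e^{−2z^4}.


Each summand is entire of order 1 and 4 respectively (as in the single-exponential case). The order of a sum is at most the max of the orders, so ρ ≤ 4. For the lower bound: on |z|=r choose arg z so that -2z^4 is real positive; then |e^{-2z^4}| = e^{2r^4} while |e^{5z}| ≤ e^{5r^1} = o(e^{2r^4}). So |f| ≥ e^{2r^4}(1 − o(1)) and ρ ≥ 4. Hence ρ = max(1, 4) = 4.
Therefore ρ = 4.

Order ρ = 4.


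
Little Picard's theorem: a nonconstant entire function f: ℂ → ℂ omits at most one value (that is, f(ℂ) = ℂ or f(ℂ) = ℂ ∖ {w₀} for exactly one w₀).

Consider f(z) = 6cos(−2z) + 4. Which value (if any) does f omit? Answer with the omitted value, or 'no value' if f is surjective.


Little Picard bounds the complement of f(ℂ) to at most one point.
cos is entire and surjective onto ℂ: for every w ∈ ℂ, cos(ζ) = w has a solution ζ ∈ ℂ (e.g., via the complex inverse arccos). With ζ = −2z this gives z = ζ/(-2). Then 6·cos(−2z) takes every value in 6·ℂ = ℂ, and adding 4 is a bijection of ℂ. So f is surjective and omits no value. (Note: only on the real line is cos bounded by [−1, 1].)

Omitted value: no value.


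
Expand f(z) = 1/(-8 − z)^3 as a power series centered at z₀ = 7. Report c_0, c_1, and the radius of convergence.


Let w = z − z₀, so z = z₀ + w.
Then -8 − z = -8 − (z₀ + w) = (-8 − z₀) − w = -15 − w.
f(z) = 1/(-15 − w)^3 = (1/(-15)^3) · (1 − w/(-15))^{−3}.
By the binomial series (1−u)^{−3} = Σ_{n≥0} C(n+2, 2) u^n for |u|<1, with u = w/(-15):
  c_n = C(n+2, 2) / (-15)^(n+3).
  c_0 = 1/(-15)^3 = -1/3375.
  c_1 = 3/(-15)^4 = 1/16875.
The series is valid for |w/d| < 1, i.e. |z − z₀| < |d|.
Radius of convergence: R = |-8 − z₀| = |-15| = 15 (distance from z₀ to the singularity z = -8).

c_0 = -1/3375, c_1 = 1/16875; R = 15.


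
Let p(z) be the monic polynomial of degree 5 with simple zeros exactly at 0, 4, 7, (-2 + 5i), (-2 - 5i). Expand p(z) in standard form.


The polynomial is p(z) = ∏_{α ∈ S} (z − α), where S = {0, 4, 7, (-2 + 5i), (-2 - 5i)}.
Expanding the product yields: p(z) = z^5 -7·z^4 + 13·z^3 -207·z^2 + 812·z.
Note conjugate pairs combine to real quadratics: (z − (-2+5i))(z − (-2−5i)) = z² + 4z + 29.
The resulting polynomial has degree 5 and real coefficients as required.

p(z) = z^5 -7·z^4 + 13·z^3 -207·z^2 + 812·z.


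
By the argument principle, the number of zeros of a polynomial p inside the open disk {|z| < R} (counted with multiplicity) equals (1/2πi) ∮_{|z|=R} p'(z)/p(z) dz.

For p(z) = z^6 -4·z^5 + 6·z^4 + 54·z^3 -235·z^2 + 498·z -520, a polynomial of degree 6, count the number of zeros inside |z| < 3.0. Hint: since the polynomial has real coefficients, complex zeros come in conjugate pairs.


The zeros of p are: (1 + 2i), (1 - 2i), (2 + 3i), (2 - 3i), 2, -4.
Their magnitudes are: 2.236, 2.236, 3.606, 3.606, 2, 4.
Zeros with |z| < R = 3.0: (1 + 2i), (1 - 2i), 2.
Count = 3.
By the argument principle, (1/2πi) ∮_{|z|=R} p'(z)/p(z) dz equals exactly this count.

Number of zeros inside |z| < 3.0: 3.
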